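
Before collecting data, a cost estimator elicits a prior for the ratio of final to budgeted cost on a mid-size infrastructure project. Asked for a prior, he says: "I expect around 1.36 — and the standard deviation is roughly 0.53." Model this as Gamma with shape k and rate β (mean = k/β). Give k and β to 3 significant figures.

For Gamma(k, rate β): mean = k/β, variance = k/β², so CV = 1/√k.
CV = SD/mean = 0.53/1.36 = 0.3897, hence k = 1/CV² = 6.58.
Then β = k/mean = 6.58/1.36 = 4.84.

k ≈ 6.58, β ≈ 4.84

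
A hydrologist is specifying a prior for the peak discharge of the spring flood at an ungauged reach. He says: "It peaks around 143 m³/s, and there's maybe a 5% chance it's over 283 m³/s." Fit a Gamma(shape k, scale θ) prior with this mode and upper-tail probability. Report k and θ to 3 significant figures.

k ≈ 6.95, θ ≈ 24

Gamma(k,θ) with k>1 has mode (k−1)θ, so θ = 143/(k−1).
Need P(X < 283) = 0.95 with θ tied to k this way. Start at k = 2, θ = 143: P(X<283) ≈ 0.588.
Too low — raise k to concentrate. Iterating converges to k ≈ 6.95.
Then θ = 143/(6.95−1) ≈ 24.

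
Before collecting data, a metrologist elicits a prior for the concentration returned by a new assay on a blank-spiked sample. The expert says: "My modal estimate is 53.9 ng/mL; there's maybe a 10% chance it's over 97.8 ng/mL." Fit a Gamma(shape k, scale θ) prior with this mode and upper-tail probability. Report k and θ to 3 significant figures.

Gamma(k,θ) with k>1 has mode (k−1)θ, so θ = 53.9/(k−1).
Need P(X < 97.8) = 0.9 with θ tied to k this way. Start at k = 2, θ = 53.9: P(X<97.8) ≈ 0.541.
Too low — raise k to concentrate. Iterating converges to k ≈ 6.37.
Then θ = 53.9/(6.37−1) ≈ 10.

k ≈ 6.37, θ ≈ 10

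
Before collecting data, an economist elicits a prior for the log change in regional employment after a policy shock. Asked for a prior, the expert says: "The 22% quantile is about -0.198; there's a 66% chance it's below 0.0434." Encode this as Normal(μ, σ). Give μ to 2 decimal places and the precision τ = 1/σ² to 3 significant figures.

The p-quantile of Normal(μ,σ) is μ + z_p·σ, with z_{0.22} = -0.7722 and z_{0.66} = 0.4125.
Eliminate σ: μ = (z₂·x₁ − z₁·x₂)/(z₂ − z₁) = (0.4125·-0.198 − (-0.7722)·0.0434)/1.185 = -0.04.
Then σ = (x₂ − x₁)/(z₂ − z₁) = (0.0434 − -0.198)/1.185 = 0.20.
Precision τ = 1/σ² = 1/0.2038² = 24.1.

μ = -0.04, τ = 24.1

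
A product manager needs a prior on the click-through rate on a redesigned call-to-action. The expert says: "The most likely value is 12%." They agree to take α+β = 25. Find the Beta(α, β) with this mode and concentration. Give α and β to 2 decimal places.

α = 3.76, β = 21.24

For α,β > 1 the Beta mode is (α−1)/(α+β−2). With α+β = 25, the mode is (α−1)/23.
Set (α−1)/23 = 0.12 → α = 1 + 0.12·23 = 3.76.
β = 25 − α = 21.24.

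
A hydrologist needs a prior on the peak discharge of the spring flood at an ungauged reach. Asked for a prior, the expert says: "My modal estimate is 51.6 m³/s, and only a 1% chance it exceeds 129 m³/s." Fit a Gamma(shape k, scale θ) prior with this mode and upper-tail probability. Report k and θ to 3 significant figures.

Gamma(k,θ) with k>1 has mode (k−1)θ, so θ = 51.6/(k−1).
Need P(X < 129) = 0.99 with θ tied to k this way. Start at k = 2, θ = 51.6: P(X<129) ≈ 0.713.
Too low — raise k to concentrate. Iterating converges to k ≈ 6.59.
Then θ = 51.6/(6.59−1) ≈ 9.23.

k ≈ 6.59, θ ≈ 9.23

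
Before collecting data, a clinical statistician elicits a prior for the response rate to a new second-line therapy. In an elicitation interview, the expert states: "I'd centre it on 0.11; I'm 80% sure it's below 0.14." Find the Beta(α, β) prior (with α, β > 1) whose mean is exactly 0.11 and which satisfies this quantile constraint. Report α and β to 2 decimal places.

α ≈ 7.68, β ≈ 62.12

With mean 0.11 fixed, write α = 0.11s, β = 0.89s where s = α+β.
Need P(θ < 0.14) = 0.8 under Beta(0.11s, 0.89s). Normal approximation: (q−m)/√(m(1−m)/s) ≈ z_{0.8} = 0.842, so s ≈ 0.11·0.89·(0.842)²/(0.14−0.11)² = 77.1.
At s = 77.1: P(θ<0.14) ≈ 0.809. Adjusting to match 0.8 gives s ≈ 69.80.
So α = 0.11·69.80 ≈ 7.68, β = 0.89·69.80 ≈ 62.12.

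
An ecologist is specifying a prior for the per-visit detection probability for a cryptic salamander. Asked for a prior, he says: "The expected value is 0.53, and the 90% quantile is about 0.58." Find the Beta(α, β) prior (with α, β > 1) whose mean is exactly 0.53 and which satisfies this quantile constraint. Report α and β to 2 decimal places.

With mean 0.53 fixed, write α = 0.53s, β = 0.47s where s = α+β.
Need P(θ < 0.58) = 0.9 under Beta(0.53s, 0.47s). Normal approximation: (q−m)/√(m(1−m)/s) ≈ z_{0.9} = 1.28, so s ≈ 0.53·0.47·(1.28)²/(0.58−0.53)² = 163.6.
At s = 163.6: P(θ<0.58) ≈ 0.901. Adjusting to match 0.9 gives s ≈ 162.80.
So α = 0.53·162.80 ≈ 86.28, β = 0.47·162.80 ≈ 76.52.

α ≈ 86.28, β ≈ 76.52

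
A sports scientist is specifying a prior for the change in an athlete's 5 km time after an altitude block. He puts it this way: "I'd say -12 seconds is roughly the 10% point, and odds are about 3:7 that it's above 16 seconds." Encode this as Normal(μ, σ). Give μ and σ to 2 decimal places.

The p-quantile of Normal(μ,σ) is μ + z_p·σ, with z_{0.1} = -1.282 and z_{0.7} = 0.5244.
Eliminate σ: μ = (z₂·x₁ − z₁·x₂)/(z₂ − z₁) = (0.5244·-12 − (-1.282)·16)/1.806 = 7.87.
Then σ = (x₂ − x₁)/(z₂ − z₁) = (16 − -12)/1.806 = 15.50.

μ = 7.87, σ = 15.50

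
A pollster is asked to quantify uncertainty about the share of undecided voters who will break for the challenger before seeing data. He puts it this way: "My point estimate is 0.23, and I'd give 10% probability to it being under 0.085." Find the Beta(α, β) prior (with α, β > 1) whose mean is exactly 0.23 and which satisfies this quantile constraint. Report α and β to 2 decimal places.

With mean 0.23 fixed, write α = 0.23s, β = 0.77s where s = α+β.
Need P(θ < 0.085) = 0.1 under Beta(0.23s, 0.77s). Normal approximation: (q−m)/√(m(1−m)/s) ≈ z_{0.1} = -1.28, so s ≈ 0.23·0.77·(-1.28)²/(0.085−0.23)² = 13.8.
At s = 13.8: P(θ<0.085) ≈ 0.069. Adjusting to match 0.1 gives s ≈ 10.91.
So α = 0.23·10.91 ≈ 2.51, β = 0.77·10.91 ≈ 8.40.

α ≈ 2.51, β ≈ 8.40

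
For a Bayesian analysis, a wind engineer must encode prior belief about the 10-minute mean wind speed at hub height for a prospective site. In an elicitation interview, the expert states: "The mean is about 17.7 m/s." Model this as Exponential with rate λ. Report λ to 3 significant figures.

Exponential mean = 1/λ, so λ = 1/17.7 = 0.0565.

λ ≈ 0.0565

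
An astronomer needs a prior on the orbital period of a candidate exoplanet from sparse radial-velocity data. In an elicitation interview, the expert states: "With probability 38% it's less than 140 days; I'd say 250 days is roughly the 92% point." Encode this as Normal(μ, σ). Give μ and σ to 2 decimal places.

μ = 159.64, σ = 64.31

The p-quantile of Normal(μ,σ) is μ + z_p·σ, with z_{0.38} = -0.3055 and z_{0.92} = 1.405.
Eliminate σ: μ = (z₂·x₁ − z₁·x₂)/(z₂ − z₁) = (1.405·140 − (-0.3055)·250)/1.711 = 159.64.
Then σ = (x₂ − x₁)/(z₂ − z₁) = (250 − 140)/1.711 = 64.31.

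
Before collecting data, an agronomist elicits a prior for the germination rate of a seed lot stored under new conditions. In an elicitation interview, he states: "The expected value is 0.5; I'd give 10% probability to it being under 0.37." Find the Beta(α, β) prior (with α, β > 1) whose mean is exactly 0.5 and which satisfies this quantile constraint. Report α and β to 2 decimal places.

α ≈ 11.98, β ≈ 11.98

With mean 0.5 fixed, write α = 0.5s, β = 0.5s where s = α+β.
Need P(θ < 0.37) = 0.1 under Beta(0.5s, 0.5s). Normal approximation: (q−m)/√(m(1−m)/s) ≈ z_{0.1} = -1.28, so s ≈ 0.5·0.5·(-1.28)²/(0.37−0.5)² = 24.3.
At s = 24.3: P(θ<0.37) ≈ 0.098. Adjusting to match 0.1 gives s ≈ 23.96.
So α = 0.5·23.96 ≈ 11.98, β = 0.5·23.96 ≈ 11.98.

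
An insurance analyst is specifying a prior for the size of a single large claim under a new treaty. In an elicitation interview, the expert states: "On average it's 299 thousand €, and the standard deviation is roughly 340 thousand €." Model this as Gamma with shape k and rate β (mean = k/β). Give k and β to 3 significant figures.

k ≈ 0.773, β ≈ 0.00259

For Gamma(k, rate β): mean = k/β, variance = k/β², so CV = 1/√k.
CV = SD/mean = 340/299 = 1.137, hence k = 1/CV² = 0.773.
Then β = k/mean = 0.773/299 = 0.00259.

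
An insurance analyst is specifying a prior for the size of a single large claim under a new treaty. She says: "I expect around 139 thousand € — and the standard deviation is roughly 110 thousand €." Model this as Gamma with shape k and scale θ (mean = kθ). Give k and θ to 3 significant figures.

For Gamma(k, scale θ): mean = kθ, variance = kθ², so CV = 1/√k.
CV = SD/mean = 110/139 = 0.7914, hence k = 1/CV² = 1.6.
Then θ = mean/k = 139/1.6 = 87.1.

k ≈ 1.6, θ ≈ 87.1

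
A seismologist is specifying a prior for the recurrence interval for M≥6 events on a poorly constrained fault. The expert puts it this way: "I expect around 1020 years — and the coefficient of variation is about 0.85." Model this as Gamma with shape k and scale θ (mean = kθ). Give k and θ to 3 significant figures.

For Gamma(k, scale θ): mean = kθ, variance = kθ², so CV = 1/√k.
CV = 0.85, hence k = 1/CV² = 1.38.
Then θ = mean/k = 1020/1.38 = 737.

k ≈ 1.38, θ ≈ 737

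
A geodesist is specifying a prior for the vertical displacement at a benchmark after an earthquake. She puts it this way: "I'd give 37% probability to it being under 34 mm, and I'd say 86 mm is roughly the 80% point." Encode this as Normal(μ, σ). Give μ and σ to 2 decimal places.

μ = 48.71, σ = 44.31

For Normal(μ,σ), the p-quantile is μ + z_p·σ. Here z_{0.37} = -0.3319, z_{0.8} = 0.8416.
So 34 = μ − 0.3319σ and 86 = μ + 0.8416σ.
Subtracting: σ = (86 − 34)/(0.8416 − (-0.3319)) = 44.31.
Then μ = 34 − (-0.3319)·44.31 = 48.71.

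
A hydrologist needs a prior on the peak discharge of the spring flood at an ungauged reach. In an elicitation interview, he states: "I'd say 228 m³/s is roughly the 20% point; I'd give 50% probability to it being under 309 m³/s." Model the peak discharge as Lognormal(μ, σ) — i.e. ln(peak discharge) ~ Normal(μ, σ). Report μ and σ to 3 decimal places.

If T ~ Lognormal(μ,σ) then ln T ~ Normal(μ,σ), so the p-quantile of ln T is μ + z_p·σ.
ln(228) = 5.429 and ln(309) = 5.733; z_{0.2} = -0.8416, z_{0.5} = 0.
σ = (5.733 − 5.429)/(0 − (-0.8416)) = 0.361.
μ = 5.429 − (-0.8416)·0.361 = 5.733.

μ ≈ 5.733, σ ≈ 0.361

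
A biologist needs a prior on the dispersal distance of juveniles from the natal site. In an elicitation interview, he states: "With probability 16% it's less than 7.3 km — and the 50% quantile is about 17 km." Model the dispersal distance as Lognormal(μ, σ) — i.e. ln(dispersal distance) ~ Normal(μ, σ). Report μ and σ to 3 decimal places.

If T ~ Lognormal(μ,σ) then ln T ~ Normal(μ,σ), so the p-quantile of ln T is μ + z_p·σ.
ln(7.3) = 1.988 and ln(17) = 2.833; z_{0.16} = -0.9945, z_{0.5} = 0.
σ = (2.833 − 1.988)/(0 − (-0.9945)) = 0.850.
μ = 1.988 − (-0.9945)·0.850 = 2.833.

μ ≈ 2.833, σ ≈ 0.850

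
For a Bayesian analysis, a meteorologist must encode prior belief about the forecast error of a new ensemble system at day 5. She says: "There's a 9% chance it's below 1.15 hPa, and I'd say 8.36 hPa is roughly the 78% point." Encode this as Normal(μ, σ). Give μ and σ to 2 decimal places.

For Normal(μ,σ), the p-quantile is μ + z_p·σ. Here z_{0.09} = -1.341, z_{0.78} = 0.7722.
So 1.15 = μ − 1.341σ and 8.36 = μ + 0.7722σ.
Subtracting: σ = (8.36 − 1.15)/(0.7722 − (-1.341)) = 3.41.
Then μ = 1.15 − (-1.341)·3.41 = 5.73.

μ = 5.73, σ = 3.41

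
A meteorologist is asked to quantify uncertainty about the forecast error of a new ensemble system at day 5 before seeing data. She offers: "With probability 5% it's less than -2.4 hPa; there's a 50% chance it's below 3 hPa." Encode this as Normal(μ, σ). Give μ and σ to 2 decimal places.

μ = 3.00, σ = 3.28

For Normal(μ,σ), the p-quantile is μ + z_p·σ. Here z_{0.05} = -1.645, z_{0.5} = 0.
So -2.4 = μ − 1.645σ and 3 = μ + 0σ.
Subtracting: σ = (3 − -2.4)/(0 − (-1.645)) = 3.28.
Then μ = -2.4 − (-1.645)·3.28 = 3.00.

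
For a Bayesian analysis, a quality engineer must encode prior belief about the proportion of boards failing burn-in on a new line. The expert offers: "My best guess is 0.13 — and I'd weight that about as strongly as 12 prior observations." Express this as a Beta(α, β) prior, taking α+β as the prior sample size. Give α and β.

α = 1.56, β = 10.44

Under the effective-sample-size interpretation, Beta(α, β) has prior mean α/(α+β) and prior sample size α+β.
So α+β = 12 and α/(α+β) = 0.13, giving α = 0.13·12 = 1.56 and β = 12 − 1.56 = 10.44.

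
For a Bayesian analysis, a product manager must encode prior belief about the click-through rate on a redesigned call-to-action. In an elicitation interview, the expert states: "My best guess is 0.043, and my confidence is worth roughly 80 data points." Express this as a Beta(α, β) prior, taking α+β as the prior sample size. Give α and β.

α = 3.44, β = 76.56

Under the effective-sample-size interpretation, Beta(α, β) has prior mean α/(α+β) and prior sample size α+β.
So α+β = 80 and α/(α+β) = 0.043, giving α = 0.043·80 = 3.44 and β = 80 − 3.44 = 76.56.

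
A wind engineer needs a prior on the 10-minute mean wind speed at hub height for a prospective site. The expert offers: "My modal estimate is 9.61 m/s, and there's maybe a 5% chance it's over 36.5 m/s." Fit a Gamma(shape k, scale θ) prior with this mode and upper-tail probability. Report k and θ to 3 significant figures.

k ≈ 2.43, θ ≈ 6.73

Gamma(k,θ) with k>1 has mode (k−1)θ, so θ = 9.61/(k−1).
Need P(X < 36.5) = 0.95 with θ tied to k this way. Start at k = 2, θ = 9.61: P(X<36.5) ≈ 0.892.
Too low — raise k to concentrate. Iterating converges to k ≈ 2.43.
Then θ = 9.61/(2.43−1) ≈ 6.73.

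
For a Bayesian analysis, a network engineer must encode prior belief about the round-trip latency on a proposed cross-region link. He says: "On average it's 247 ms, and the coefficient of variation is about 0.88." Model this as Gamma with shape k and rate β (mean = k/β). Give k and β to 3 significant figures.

For Gamma(k, rate β): mean = k/β, variance = k/β², so CV = 1/√k.
CV = 0.88, hence k = 1/CV² = 1.29.
Then β = k/mean = 1.29/247 = 0.00523.

k ≈ 1.29, β ≈ 0.00523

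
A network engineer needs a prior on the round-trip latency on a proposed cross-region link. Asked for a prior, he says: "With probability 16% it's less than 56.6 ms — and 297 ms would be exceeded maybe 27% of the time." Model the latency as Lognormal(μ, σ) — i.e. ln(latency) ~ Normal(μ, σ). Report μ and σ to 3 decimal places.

If T ~ Lognormal(μ,σ) then ln T ~ Normal(μ,σ), so the p-quantile of ln T is μ + z_p·σ.
ln(56.6) = 4.036 and ln(297) = 5.694; z_{0.16} = -0.9945, z_{0.73} = 0.6128.
σ = (5.694 − 4.036)/(0.6128 − (-0.9945)) = 1.031.
μ = 4.036 − (-0.9945)·1.031 = 5.062.

μ ≈ 5.062, σ ≈ 1.031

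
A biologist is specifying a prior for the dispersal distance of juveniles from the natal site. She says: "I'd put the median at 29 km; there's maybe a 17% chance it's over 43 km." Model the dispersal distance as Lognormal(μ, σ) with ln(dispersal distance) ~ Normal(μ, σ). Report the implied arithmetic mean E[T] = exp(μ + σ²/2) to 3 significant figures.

E[T] ≈ 31.6 km

If T ~ Lognormal(μ,σ) then ln T ~ Normal(μ,σ), so the p-quantile of ln T is μ + z_p·σ.
ln(29) = 3.367 and ln(43) = 3.761; z_{0.5} = 0, z_{0.83} = 0.9542.
σ = (3.761 − 3.367)/(0.9542 − (0)) = 0.413.
μ = 3.367 − (0)·0.413 = 3.367.
E[T] = exp(μ + σ²/2) = exp(3.367 + 0.0852) = 31.6 km.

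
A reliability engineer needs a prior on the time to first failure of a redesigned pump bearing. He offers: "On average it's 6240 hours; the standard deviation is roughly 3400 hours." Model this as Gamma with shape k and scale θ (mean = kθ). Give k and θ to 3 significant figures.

k ≈ 3.37, θ ≈ 1850

For Gamma(k, scale θ): mean = kθ, variance = kθ², so CV = 1/√k.
CV = SD/mean = 3400/6240 = 0.5449, hence k = 1/CV² = 3.37.
Then θ = mean/k = 6240/3.37 = 1850.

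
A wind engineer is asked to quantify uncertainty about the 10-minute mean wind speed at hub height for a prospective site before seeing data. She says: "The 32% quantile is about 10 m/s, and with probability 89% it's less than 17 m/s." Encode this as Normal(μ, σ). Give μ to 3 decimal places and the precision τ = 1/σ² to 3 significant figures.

μ = 11.932, τ = 0.0586

The p-quantile of Normal(μ,σ) is μ + z_p·σ, with z_{0.32} = -0.4677 and z_{0.89} = 1.227.
Eliminate σ: μ = (z₂·x₁ − z₁·x₂)/(z₂ − z₁) = (1.227·10 − (-0.4677)·17)/1.694 = 11.932.
Then σ = (x₂ − x₁)/(z₂ − z₁) = (17 − 10)/1.694 = 4.132.
Precision τ = 1/σ² = 1/4.132² = 0.0586.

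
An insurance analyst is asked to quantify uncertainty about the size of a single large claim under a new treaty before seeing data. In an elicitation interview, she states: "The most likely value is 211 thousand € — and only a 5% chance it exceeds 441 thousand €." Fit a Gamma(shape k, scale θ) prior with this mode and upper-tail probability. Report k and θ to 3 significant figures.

k ≈ 6.08, θ ≈ 41.5

Gamma(k,θ) with k>1 has mode (k−1)θ, so θ = 211/(k−1).
Need P(X < 441) = 0.95 with θ tied to k this way. Start at k = 2, θ = 211: P(X<441) ≈ 0.618.
Too low — raise k to concentrate. Iterating converges to k ≈ 6.08.
Then θ = 211/(6.08−1) ≈ 41.5.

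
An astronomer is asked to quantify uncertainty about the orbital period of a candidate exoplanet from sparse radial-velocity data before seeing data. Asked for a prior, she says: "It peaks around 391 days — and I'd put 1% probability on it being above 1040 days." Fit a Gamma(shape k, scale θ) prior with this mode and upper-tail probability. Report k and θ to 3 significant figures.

Gamma(k,θ) with k>1 has mode (k−1)θ, so θ = 391/(k−1).
Need P(X < 1040) = 0.99 with θ tied to k this way. Start at k = 2, θ = 391: P(X<1040) ≈ 0.744.
Too low — raise k to concentrate. Iterating converges to k ≈ 5.84.
Then θ = 391/(5.84−1) ≈ 80.8.

k ≈ 5.84, θ ≈ 80.8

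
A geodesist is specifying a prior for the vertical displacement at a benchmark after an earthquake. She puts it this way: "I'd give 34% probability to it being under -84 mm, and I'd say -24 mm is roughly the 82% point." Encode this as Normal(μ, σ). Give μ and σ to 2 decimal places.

The p-quantile of Normal(μ,σ) is μ + z_p·σ, with z_{0.34} = -0.4125 and z_{0.82} = 0.9154.
Eliminate σ: μ = (z₂·x₁ − z₁·x₂)/(z₂ − z₁) = (0.9154·-84 − (-0.4125)·-24)/1.328 = -65.36.
Then σ = (x₂ − x₁)/(z₂ − z₁) = (-24 − -84)/1.328 = 45.19.

μ = -65.36, σ = 45.19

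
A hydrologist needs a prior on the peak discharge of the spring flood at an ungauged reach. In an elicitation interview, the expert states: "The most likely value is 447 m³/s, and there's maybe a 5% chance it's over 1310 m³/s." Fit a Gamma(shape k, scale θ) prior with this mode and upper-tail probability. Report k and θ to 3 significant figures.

Gamma(k,θ) with k>1 has mode (k−1)θ, so θ = 447/(k−1).
Need P(X < 1310) = 0.95 with θ tied to k this way. Start at k = 2, θ = 447: P(X<1310) ≈ 0.790.
Too low — raise k to concentrate. Iterating converges to k ≈ 3.3.
Then θ = 447/(3.3−1) ≈ 194.

k ≈ 3.3, θ ≈ 194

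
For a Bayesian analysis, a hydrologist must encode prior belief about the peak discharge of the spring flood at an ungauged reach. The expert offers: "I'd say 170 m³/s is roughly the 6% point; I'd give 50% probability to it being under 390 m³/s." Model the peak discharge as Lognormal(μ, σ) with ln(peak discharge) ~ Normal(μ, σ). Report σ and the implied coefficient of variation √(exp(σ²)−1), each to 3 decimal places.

If T ~ Lognormal(μ,σ) then ln T ~ Normal(μ,σ), so the p-quantile of ln T is μ + z_p·σ.
ln(170) = 5.136 and ln(390) = 5.966; z_{0.06} = -1.555, z_{0.5} = 0.
σ = (5.966 − 5.136)/(0 − (-1.555)) = 0.534.
μ = 5.136 − (-1.555)·0.534 = 5.966.
CV = √(exp(σ²)−1) = √(exp(0.2852)−1) = 0.575.

σ ≈ 0.534, CV ≈ 0.575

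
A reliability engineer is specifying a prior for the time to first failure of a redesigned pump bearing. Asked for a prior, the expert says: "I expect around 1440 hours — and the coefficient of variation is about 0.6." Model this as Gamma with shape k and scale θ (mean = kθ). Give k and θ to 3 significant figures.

k ≈ 2.78, θ ≈ 518

For Gamma(k, scale θ): mean = kθ, variance = kθ², so CV = 1/√k.
CV = 0.6, hence k = 1/CV² = 2.78.
Then θ = mean/k = 1440/2.78 = 518.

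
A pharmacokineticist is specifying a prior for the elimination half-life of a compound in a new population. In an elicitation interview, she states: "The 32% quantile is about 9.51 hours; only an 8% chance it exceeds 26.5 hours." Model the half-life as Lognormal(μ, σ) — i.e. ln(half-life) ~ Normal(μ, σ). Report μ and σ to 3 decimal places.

If T ~ Lognormal(μ,σ) then ln T ~ Normal(μ,σ), so the p-quantile of ln T is μ + z_p·σ.
ln(9.51) = 2.252 and ln(26.5) = 3.277; z_{0.32} = -0.4677, z_{0.92} = 1.405.
σ = (3.277 − 2.252)/(1.405 − (-0.4677)) = 0.547.
μ = 2.252 − (-0.4677)·0.547 = 2.508.

μ ≈ 2.508, σ ≈ 0.547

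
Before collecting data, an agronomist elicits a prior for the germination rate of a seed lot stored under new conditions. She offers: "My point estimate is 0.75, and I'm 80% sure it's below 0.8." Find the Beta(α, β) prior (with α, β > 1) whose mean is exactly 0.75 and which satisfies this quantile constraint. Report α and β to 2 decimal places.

With mean 0.75 fixed, write α = 0.75s, β = 0.25s where s = α+β.
Need P(θ < 0.8) = 0.8 under Beta(0.75s, 0.25s). Normal approximation: (q−m)/√(m(1−m)/s) ≈ z_{0.8} = 0.842, so s ≈ 0.75·0.25·(0.842)²/(0.8−0.75)² = 53.1.
At s = 53.1: P(θ<0.8) ≈ 0.796. Adjusting to match 0.8 gives s ≈ 54.68.
So α = 0.75·54.68 ≈ 41.01, β = 0.25·54.68 ≈ 13.67.

α ≈ 41.01, β ≈ 13.67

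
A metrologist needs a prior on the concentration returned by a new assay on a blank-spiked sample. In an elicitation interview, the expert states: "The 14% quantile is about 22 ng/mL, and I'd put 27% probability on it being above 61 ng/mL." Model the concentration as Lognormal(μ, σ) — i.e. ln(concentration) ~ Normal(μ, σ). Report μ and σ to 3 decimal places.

μ ≈ 3.742, σ ≈ 0.602

If T ~ Lognormal(μ,σ) then ln T ~ Normal(μ,σ), so the p-quantile of ln T is μ + z_p·σ.
ln(22) = 3.091 and ln(61) = 4.111; z_{0.14} = -1.08, z_{0.73} = 0.6128.
σ = (4.111 − 3.091)/(0.6128 − (-1.08)) = 0.602.
μ = 3.091 − (-1.08)·0.602 = 3.742.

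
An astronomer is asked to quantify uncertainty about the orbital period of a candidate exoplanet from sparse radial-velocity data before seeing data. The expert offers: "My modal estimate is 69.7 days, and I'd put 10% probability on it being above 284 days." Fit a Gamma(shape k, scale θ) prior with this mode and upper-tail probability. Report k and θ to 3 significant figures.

k ≈ 1.93, θ ≈ 75.1

Gamma(k,θ) with k>1 has mode (k−1)θ, so θ = 69.7/(k−1).
Need P(X < 284) = 0.9 with θ tied to k this way. Start at k = 2, θ = 69.7: P(X<284) ≈ 0.914.
Too high — lower k to spread out. Iterating converges to k ≈ 1.93.
Then θ = 69.7/(1.93−1) ≈ 75.1.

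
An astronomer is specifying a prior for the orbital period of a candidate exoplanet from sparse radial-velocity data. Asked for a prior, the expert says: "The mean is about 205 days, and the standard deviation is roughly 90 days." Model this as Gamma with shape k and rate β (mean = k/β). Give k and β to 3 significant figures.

k ≈ 5.19, β ≈ 0.0253

For Gamma(k, rate β): mean = k/β, variance = k/β², so CV = 1/√k.
CV = SD/mean = 90/205 = 0.439, hence k = 1/CV² = 5.19.
Then β = k/mean = 5.19/205 = 0.0253.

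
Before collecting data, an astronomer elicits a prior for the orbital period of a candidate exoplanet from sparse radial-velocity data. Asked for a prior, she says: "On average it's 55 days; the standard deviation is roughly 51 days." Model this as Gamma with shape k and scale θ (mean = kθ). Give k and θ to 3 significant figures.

For Gamma(k, scale θ): mean = kθ, variance = kθ², so CV = 1/√k.
CV = SD/mean = 51/55 = 0.9273, hence k = 1/CV² = 1.16.
Then θ = mean/k = 55/1.16 = 47.3.

k ≈ 1.16, θ ≈ 47.3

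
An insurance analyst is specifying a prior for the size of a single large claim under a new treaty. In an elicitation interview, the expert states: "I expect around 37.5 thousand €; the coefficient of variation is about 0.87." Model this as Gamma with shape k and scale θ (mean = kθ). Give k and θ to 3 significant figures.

For Gamma(k, scale θ): mean = kθ, variance = kθ², so CV = 1/√k.
CV = 0.87, hence k = 1/CV² = 1.32.
Then θ = mean/k = 37.5/1.32 = 28.4.

k ≈ 1.32, θ ≈ 28.4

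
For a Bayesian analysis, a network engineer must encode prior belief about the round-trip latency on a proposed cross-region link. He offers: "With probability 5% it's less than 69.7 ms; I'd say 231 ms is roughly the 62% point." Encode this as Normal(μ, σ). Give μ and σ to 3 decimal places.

For Normal(μ,σ), the p-quantile is μ + z_p·σ. Here z_{0.05} = -1.645, z_{0.62} = 0.3055.
So 69.7 = μ − 1.645σ and 231 = μ + 0.3055σ.
Subtracting: σ = (231 − 69.7)/(0.3055 − (-1.645)) = 82.704.
Then μ = 69.7 − (-1.645)·82.704 = 205.736.

μ = 205.736, σ = 82.704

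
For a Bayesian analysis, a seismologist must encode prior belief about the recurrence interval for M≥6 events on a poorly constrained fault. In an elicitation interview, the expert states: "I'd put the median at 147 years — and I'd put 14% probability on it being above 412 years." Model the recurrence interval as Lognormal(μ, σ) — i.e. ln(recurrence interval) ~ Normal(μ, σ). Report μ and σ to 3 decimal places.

μ ≈ 4.990, σ ≈ 0.954

If T ~ Lognormal(μ,σ) then ln T ~ Normal(μ,σ), so the p-quantile of ln T is μ + z_p·σ.
ln(147) = 4.99 and ln(412) = 6.021; z_{0.5} = 0, z_{0.86} = 1.08.
σ = (6.021 − 4.99)/(1.08 − (0)) = 0.954.
μ = 4.99 − (0)·0.954 = 4.990.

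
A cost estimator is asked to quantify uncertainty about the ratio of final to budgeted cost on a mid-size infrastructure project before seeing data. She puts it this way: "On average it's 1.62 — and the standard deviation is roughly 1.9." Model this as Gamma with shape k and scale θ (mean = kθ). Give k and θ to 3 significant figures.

For Gamma(k, scale θ): mean = kθ, variance = kθ², so CV = 1/√k.
CV = SD/mean = 1.9/1.62 = 1.173, hence k = 1/CV² = 0.727.
Then θ = mean/k = 1.62/0.727 = 2.23.

k ≈ 0.727, θ ≈ 2.23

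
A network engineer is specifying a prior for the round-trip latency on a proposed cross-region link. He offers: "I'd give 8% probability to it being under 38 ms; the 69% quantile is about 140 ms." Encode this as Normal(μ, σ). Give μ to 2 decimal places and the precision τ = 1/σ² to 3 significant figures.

The p-quantile of Normal(μ,σ) is μ + z_p·σ, with z_{0.08} = -1.405 and z_{0.69} = 0.4959.
Eliminate σ: μ = (z₂·x₁ − z₁·x₂)/(z₂ − z₁) = (0.4959·38 − (-1.405)·140)/1.901 = 113.39.
Then σ = (x₂ − x₁)/(z₂ − z₁) = (140 − 38)/1.901 = 53.66.
Precision τ = 1/σ² = 1/53.66² = 0.000347.

μ = 113.39, τ = 0.000347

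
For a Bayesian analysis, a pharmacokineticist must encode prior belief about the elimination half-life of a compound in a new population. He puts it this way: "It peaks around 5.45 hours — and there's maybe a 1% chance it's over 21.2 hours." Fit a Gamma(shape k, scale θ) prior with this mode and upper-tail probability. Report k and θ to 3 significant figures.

Gamma(k,θ) with k>1 has mode (k−1)θ, so θ = 5.45/(k−1).
Need P(X < 21.2) = 0.99 with θ tied to k this way. Start at k = 2, θ = 5.45: P(X<21.2) ≈ 0.900.
Too low — raise k to concentrate. Iterating converges to k ≈ 3.28.
Then θ = 5.45/(3.28−1) ≈ 2.39.

k ≈ 3.28, θ ≈ 2.39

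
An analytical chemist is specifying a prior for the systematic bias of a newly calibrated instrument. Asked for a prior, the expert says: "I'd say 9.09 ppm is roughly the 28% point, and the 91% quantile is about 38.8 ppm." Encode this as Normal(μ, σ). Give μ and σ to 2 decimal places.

μ = 18.09, σ = 15.45

For Normal(μ,σ), the p-quantile is μ + z_p·σ. Here z_{0.28} = -0.5828, z_{0.91} = 1.341.
So 9.09 = μ − 0.5828σ and 38.8 = μ + 1.341σ.
Subtracting: σ = (38.8 − 9.09)/(1.341 − (-0.5828)) = 15.45.
Then μ = 9.09 − (-0.5828)·15.45 = 18.09.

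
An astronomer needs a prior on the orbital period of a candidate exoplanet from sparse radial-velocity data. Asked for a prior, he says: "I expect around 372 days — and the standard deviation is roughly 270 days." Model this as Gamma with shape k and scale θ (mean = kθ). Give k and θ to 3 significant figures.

For Gamma(k, scale θ): mean = kθ, variance = kθ², so CV = 1/√k.
CV = SD/mean = 270/372 = 0.7258, hence k = 1/CV² = 1.9.
Then θ = mean/k = 372/1.9 = 196.

k ≈ 1.9, θ ≈ 196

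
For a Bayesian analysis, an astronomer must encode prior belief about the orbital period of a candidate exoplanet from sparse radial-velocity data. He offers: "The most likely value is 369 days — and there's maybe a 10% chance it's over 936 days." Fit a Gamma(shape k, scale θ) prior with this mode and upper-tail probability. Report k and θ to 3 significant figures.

Gamma(k,θ) with k>1 has mode (k−1)θ, so θ = 369/(k−1).
Need P(X < 936) = 0.9 with θ tied to k this way. Start at k = 2, θ = 369: P(X<936) ≈ 0.720.
Too low — raise k to concentrate. Iterating converges to k ≈ 3.22.
Then θ = 369/(3.22−1) ≈ 167.

k ≈ 3.22, θ ≈ 167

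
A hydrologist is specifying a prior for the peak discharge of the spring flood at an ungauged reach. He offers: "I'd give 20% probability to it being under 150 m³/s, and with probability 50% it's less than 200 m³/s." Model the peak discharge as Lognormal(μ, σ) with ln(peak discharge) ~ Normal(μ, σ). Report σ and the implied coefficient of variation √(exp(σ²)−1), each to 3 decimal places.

σ ≈ 0.342, CV ≈ 0.352

If T ~ Lognormal(μ,σ) then ln T ~ Normal(μ,σ), so the p-quantile of ln T is μ + z_p·σ.
ln(150) = 5.011 and ln(200) = 5.298; z_{0.2} = -0.8416, z_{0.5} = 0.
σ = (5.298 − 5.011)/(0 − (-0.8416)) = 0.342.
μ = 5.011 − (-0.8416)·0.342 = 5.298.
CV = √(exp(σ²)−1) = √(exp(0.1168)−1) = 0.352.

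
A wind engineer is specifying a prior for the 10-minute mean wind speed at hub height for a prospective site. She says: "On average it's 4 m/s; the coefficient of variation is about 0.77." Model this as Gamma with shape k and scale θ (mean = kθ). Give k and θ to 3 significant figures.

For Gamma(k, scale θ): mean = kθ, variance = kθ², so CV = 1/√k.
CV = 0.77, hence k = 1/CV² = 1.69.
Then θ = mean/k = 4/1.69 = 2.37.

k ≈ 1.69, θ ≈ 2.37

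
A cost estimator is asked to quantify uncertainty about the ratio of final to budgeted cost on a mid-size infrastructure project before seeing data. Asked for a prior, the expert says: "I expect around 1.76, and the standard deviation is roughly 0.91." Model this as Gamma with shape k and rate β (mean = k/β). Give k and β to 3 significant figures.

k ≈ 3.74, β ≈ 2.13

For Gamma(k, rate β): mean = k/β, variance = k/β², so CV = 1/√k.
CV = SD/mean = 0.91/1.76 = 0.517, hence k = 1/CV² = 3.74.
Then β = k/mean = 3.74/1.76 = 2.13.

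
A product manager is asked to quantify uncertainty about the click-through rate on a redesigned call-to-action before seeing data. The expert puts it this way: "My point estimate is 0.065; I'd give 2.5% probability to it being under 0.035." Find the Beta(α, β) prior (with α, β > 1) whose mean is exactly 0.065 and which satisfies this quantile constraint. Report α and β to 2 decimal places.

α ≈ 12.76, β ≈ 183.48

With mean 0.065 fixed, write α = 0.065s, β = 0.935s where s = α+β.
Need P(θ < 0.035) = 0.025 under Beta(0.065s, 0.935s). Normal approximation: (q−m)/√(m(1−m)/s) ≈ z_{0.025} = -1.96, so s ≈ 0.065·0.935·(-1.96)²/(0.035−0.065)² = 259.4.
At s = 259.4: P(θ<0.035) ≈ 0.011. Adjusting to match 0.025 gives s ≈ 196.23.
So α = 0.065·196.23 ≈ 12.76, β = 0.935·196.23 ≈ 183.48.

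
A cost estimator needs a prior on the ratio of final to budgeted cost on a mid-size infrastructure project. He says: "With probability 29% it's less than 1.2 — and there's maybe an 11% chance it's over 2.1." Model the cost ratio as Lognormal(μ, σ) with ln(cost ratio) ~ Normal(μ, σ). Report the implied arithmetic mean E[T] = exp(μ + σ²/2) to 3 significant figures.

If T ~ Lognormal(μ,σ) then ln T ~ Normal(μ,σ), so the p-quantile of ln T is μ + z_p·σ.
ln(1.2) = 0.1823 and ln(2.1) = 0.7419; z_{0.29} = -0.5534, z_{0.89} = 1.227.
σ = (0.7419 − 0.1823)/(1.227 − (-0.5534)) = 0.314.
μ = 0.1823 − (-0.5534)·0.314 = 0.356.
E[T] = exp(μ + σ²/2) = exp(0.356 + 0.0494) = 1.5.

E[T] ≈ 1.5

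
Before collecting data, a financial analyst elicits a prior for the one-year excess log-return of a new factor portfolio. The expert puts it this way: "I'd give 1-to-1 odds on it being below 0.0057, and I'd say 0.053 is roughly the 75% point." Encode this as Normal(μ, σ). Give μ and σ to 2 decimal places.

μ = 0.01, σ = 0.07

The p-quantile of Normal(μ,σ) is μ + z_p·σ, with z_{0.5} = 0 and z_{0.75} = 0.6745.
Eliminate σ: μ = (z₂·x₁ − z₁·x₂)/(z₂ − z₁) = (0.6745·0.0057 − (0)·0.053)/0.6745 = 0.01.
Then σ = (x₂ − x₁)/(z₂ − z₁) = (0.053 − 0.0057)/0.6745 = 0.07.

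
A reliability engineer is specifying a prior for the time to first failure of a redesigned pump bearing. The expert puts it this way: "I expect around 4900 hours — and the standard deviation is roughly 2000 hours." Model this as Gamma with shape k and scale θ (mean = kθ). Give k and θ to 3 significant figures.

k ≈ 6, θ ≈ 816

For Gamma(k, scale θ): mean = kθ, variance = kθ², so CV = 1/√k.
CV = SD/mean = 2000/4900 = 0.4082, hence k = 1/CV² = 6.
Then θ = mean/k = 4900/6 = 816.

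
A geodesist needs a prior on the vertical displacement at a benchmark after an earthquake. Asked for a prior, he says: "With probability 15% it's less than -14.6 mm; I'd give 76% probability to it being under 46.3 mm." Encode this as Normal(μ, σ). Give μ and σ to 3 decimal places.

μ = 21.618, σ = 34.945

The p-quantile of Normal(μ,σ) is μ + z_p·σ, with z_{0.15} = -1.036 and z_{0.76} = 0.7063.
Eliminate σ: μ = (z₂·x₁ − z₁·x₂)/(z₂ − z₁) = (0.7063·-14.6 − (-1.036)·46.3)/1.743 = 21.618.
Then σ = (x₂ − x₁)/(z₂ − z₁) = (46.3 − -14.6)/1.743 = 34.945.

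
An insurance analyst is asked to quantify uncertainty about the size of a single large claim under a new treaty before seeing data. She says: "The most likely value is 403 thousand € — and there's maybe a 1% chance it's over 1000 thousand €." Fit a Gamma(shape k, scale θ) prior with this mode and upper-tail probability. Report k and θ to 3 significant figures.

Gamma(k,θ) with k>1 has mode (k−1)θ, so θ = 403/(k−1).
Need P(X < 1000) = 0.99 with θ tied to k this way. Start at k = 2, θ = 403: P(X<1000) ≈ 0.709.
Too low — raise k to concentrate. Iterating converges to k ≈ 6.69.
Then θ = 403/(6.69−1) ≈ 70.8.

k ≈ 6.69, θ ≈ 70.8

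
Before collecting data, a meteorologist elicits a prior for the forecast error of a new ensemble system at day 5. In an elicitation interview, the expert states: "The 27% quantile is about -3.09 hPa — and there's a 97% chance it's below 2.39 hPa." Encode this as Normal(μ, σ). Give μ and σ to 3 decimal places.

For Normal(μ,σ), the p-quantile is μ + z_p·σ. Here z_{0.27} = -0.6128, z_{0.97} = 1.881.
So -3.09 = μ − 0.6128σ and 2.39 = μ + 1.881σ.
Subtracting: σ = (2.39 − -3.09)/(1.881 − (-0.6128)) = 2.198.
Then μ = -3.09 − (-0.6128)·2.198 = -1.743.

μ = -1.743, σ = 2.198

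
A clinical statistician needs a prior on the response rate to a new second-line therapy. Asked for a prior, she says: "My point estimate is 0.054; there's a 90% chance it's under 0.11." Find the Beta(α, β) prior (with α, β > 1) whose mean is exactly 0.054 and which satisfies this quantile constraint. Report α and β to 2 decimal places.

α ≈ 1.57, β ≈ 27.43

With mean 0.054 fixed, write α = 0.054s, β = 0.946s where s = α+β.
Need P(θ < 0.11) = 0.9 under Beta(0.054s, 0.946s). Normal approximation: (q−m)/√(m(1−m)/s) ≈ z_{0.9} = 1.28, so s ≈ 0.054·0.946·(1.28)²/(0.11−0.054)² = 26.8.
At s = 26.8: P(θ<0.11) ≈ 0.894. Adjusting to match 0.9 gives s ≈ 28.99.
So α = 0.054·28.99 ≈ 1.57, β = 0.946·28.99 ≈ 27.43.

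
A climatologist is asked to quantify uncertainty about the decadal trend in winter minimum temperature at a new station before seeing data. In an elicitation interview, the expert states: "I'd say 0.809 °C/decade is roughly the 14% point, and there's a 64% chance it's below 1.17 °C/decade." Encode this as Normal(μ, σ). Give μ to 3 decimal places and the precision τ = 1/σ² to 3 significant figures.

μ = 1.080, τ = 15.9

For Normal(μ,σ), the p-quantile is μ + z_p·σ. Here z_{0.14} = -1.08, z_{0.64} = 0.3585.
So 0.809 = μ − 1.08σ and 1.17 = μ + 0.3585σ.
Subtracting: σ = (1.17 − 0.809)/(0.3585 − (-1.08)) = 0.251.
Then μ = 0.809 − (-1.08)·0.251 = 1.080.
Precision τ = 1/σ² = 1/0.2509² = 15.9.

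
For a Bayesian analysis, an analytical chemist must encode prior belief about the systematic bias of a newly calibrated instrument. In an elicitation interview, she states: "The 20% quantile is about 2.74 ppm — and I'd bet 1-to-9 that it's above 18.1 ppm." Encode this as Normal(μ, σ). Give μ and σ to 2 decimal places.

μ = 8.83, σ = 7.23

The p-quantile of Normal(μ,σ) is μ + z_p·σ, with z_{0.2} = -0.8416 and z_{0.9} = 1.282.
Eliminate σ: μ = (z₂·x₁ − z₁·x₂)/(z₂ − z₁) = (1.282·2.74 − (-0.8416)·18.1)/2.123 = 8.83.
Then σ = (x₂ − x₁)/(z₂ − z₁) = (18.1 − 2.74)/2.123 = 7.23.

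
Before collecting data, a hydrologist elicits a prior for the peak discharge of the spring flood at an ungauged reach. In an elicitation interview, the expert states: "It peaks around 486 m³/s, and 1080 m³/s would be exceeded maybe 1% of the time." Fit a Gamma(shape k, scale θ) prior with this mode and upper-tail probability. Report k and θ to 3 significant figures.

Gamma(k,θ) with k>1 has mode (k−1)θ, so θ = 486/(k−1).
Need P(X < 1080) = 0.99 with θ tied to k this way. Start at k = 2, θ = 486: P(X<1080) ≈ 0.651.
Too low — raise k to concentrate. Iterating converges to k ≈ 8.55.
Then θ = 486/(8.55−1) ≈ 64.4.

k ≈ 8.55, θ ≈ 64.4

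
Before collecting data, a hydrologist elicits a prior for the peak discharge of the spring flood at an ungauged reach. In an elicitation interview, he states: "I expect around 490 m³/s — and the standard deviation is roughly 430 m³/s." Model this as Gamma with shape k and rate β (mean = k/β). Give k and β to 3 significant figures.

For Gamma(k, rate β): mean = k/β, variance = k/β², so CV = 1/√k.
CV = SD/mean = 430/490 = 0.8776, hence k = 1/CV² = 1.3.
Then β = k/mean = 1.3/490 = 0.00265.

k ≈ 1.3, β ≈ 0.00265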